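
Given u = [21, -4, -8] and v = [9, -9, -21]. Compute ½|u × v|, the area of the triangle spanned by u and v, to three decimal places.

199.821

i: (-4)·(-21) - (-8)·(-9) = 84 - 72 = 12
j: (-8)·9 - 21·(-21) = -72 - (-441) = 369
k: 21·(-9) - (-4)·9 = -189 - (-36) = -153
u × v = (12, 369, -153)
|u × v| = √(12² + 369² + (-153)²) = √159714 ≈ 399.6423
area = ½ · 399.6423 ≈ 199.821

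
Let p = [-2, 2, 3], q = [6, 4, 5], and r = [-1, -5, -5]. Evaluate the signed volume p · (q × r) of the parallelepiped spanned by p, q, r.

q × r:
i: 4·(-5) - 5·(-5) = -20 - (-25) = 5
j: 5·(-1) - 6·(-5) = -5 - (-30) = 25
k: 6·(-5) - 4·(-1) = -30 - (-4) = -26
q × r = (5, 25, -26)
p · (q × r) = (-2)·5 + 2·25 + 3·(-26) = -10 + 50 - 78 = -38

-38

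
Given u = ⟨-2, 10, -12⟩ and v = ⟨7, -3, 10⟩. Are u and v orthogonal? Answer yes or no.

no

u · v = (-2)·7 + 10·(-3) + (-12)·10 = -14 - 30 - 120 = -164
Nonzero, so the vectors are not orthogonal.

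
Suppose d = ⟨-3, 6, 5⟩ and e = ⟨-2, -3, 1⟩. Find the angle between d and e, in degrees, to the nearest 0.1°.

102.9

d · e = (-3)·(-2) + 6·(-3) + 5·1 = 6 - 18 + 5 = -7
|d|² = 9 + 36 + 25 = 70,  |d| = √70 ≈ 8.366600
|e|² = 4 + 9 + 1 = 14,  |e| = √14 ≈ 3.741657
cos θ = -7 / (8.366600 · 3.741657) ≈ -0.22361
θ = arccos(-0.22361) ≈ 102.9°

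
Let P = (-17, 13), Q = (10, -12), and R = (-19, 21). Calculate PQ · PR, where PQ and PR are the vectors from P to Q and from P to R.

PQ = Q − P = (27, -25)
PR = R − P = (-2, 8)
PQ · PR = 27·(-2) + (-25)·8 = -54 - 200 = -254

-254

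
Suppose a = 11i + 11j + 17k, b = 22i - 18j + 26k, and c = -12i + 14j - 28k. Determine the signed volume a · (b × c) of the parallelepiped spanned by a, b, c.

b × c:
i: (-18)·(-28) - 26·14 = 504 - 364 = 140
j: 26·(-12) - 22·(-28) = -312 - (-616) = 304
k: 22·14 - (-18)·(-12) = 308 - 216 = 92
b × c = (140, 304, 92)
a · (b × c) = 11·140 + 11·304 + 17·92 = 1540 + 3344 + 1564 = 6448

6448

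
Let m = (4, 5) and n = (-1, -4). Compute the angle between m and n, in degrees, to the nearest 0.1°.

155.4

m · n = 4·(-1) + 5·(-4) = -4 - 20 = -24
|m|² = 16 + 25 = 41,  |m| = √41 ≈ 6.403124
|n|² = 1 + 16 = 17,  |n| = √17 ≈ 4.123106
cos θ = -24 / (6.403124 · 4.123106) ≈ -0.90906
θ = arccos(-0.90906) ≈ 155.4°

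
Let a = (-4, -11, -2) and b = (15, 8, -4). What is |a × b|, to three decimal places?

i: (-11)·(-4) - (-2)·8 = 44 - (-16) = 60
j: (-2)·15 - (-4)·(-4) = -30 - 16 = -46
k: (-4)·8 - (-11)·15 = -32 - (-165) = 133
a × b = (60, -46, 133)
|a × b| = √(60² + (-46)² + 133²) = √23405 ≈ 152.9869

152.987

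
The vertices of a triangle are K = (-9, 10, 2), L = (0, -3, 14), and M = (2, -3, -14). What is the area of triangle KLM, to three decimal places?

KL = (9, -13, 12),  KM = (11, -13, -16)
i: (-13)·(-16) - 12·(-13) = 208 - (-156) = 364
j: 12·11 - 9·(-16) = 132 - (-144) = 276
k: 9·(-13) - (-13)·11 = -117 - (-143) = 26
KL × KM = (364, 276, 26)
|KL × KM| = √209348 ≈ 457.5456
area = ½ · 457.5456 ≈ 228.773

228.773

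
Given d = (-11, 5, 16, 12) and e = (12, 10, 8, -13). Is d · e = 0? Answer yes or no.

no

d · e = (-11)·12 + 5·10 + 16·8 + 12·(-13) = -132 + 50 + 128 - 156 = -110
Nonzero, so the vectors are not orthogonal.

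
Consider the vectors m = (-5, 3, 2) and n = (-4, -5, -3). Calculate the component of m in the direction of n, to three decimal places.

m · n = (-5)·(-4) + 3·(-5) + 2·(-3) = 20 - 15 - 6 = -1
|n| = √(16 + 25 + 9) = √50 ≈ 7.0711
comp_n m = -1 / √50 ≈ -0.141

-0.141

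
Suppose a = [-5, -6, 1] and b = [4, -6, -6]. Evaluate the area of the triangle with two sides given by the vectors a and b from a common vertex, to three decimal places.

i: (-6)·(-6) - 1·(-6) = 36 - (-6) = 42
j: 1·4 - (-5)·(-6) = 4 - 30 = -26
k: (-5)·(-6) - (-6)·4 = 30 - (-24) = 54
a × b = (42, -26, 54)
|a × b| = √(42² + (-26)² + 54²) = √5356 ≈ 73.1847
area = ½ · 73.1847 ≈ 36.592

36.592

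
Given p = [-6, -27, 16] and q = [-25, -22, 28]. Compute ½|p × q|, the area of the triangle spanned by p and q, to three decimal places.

357.732

i: (-27)·28 - 16·(-22) = -756 - (-352) = -404
j: 16·(-25) - (-6)·28 = -400 - (-168) = -232
k: (-6)·(-22) - (-27)·(-25) = 132 - 675 = -543
p × q = (-404, -232, -543)
|p × q| = √((-404)² + (-232)² + (-543)²) = √511889 ≈ 715.4642
area = ½ · 715.4642 ≈ 357.732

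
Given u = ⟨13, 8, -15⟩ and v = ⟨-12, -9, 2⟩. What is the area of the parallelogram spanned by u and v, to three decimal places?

195.750

i: 8·2 - (-15)·(-9) = 16 - 135 = -119
j: (-15)·(-12) - 13·2 = 180 - 26 = 154
k: 13·(-9) - 8·(-12) = -117 - (-96) = -21
u × v = (-119, 154, -21)
|u × v| = √((-119)² + 154² + (-21)²) = √38318 ≈ 195.7498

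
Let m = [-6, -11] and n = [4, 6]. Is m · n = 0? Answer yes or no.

no

m · n = (-6)·4 + (-11)·6 = -24 - 66 = -90
Nonzero, so the vectors are not orthogonal.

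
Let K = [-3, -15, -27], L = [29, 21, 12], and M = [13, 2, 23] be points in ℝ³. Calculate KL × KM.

(1137, -976, -32)

KL = (32, 36, 39)
KM = (16, 17, 50)
i: 36·50 - 39·17 = 1800 - 663 = 1137
j: 39·16 - 32·50 = 624 - 1600 = -976
k: 32·17 - 36·16 = 544 - 576 = -32
KL × KM = (1137, -976, -32)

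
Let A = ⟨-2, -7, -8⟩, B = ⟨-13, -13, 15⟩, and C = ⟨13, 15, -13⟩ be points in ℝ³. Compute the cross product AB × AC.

(-476, 290, -152)

AB = (-11, -6, 23)
AC = (15, 22, -5)
i: (-6)·(-5) - 23·22 = 30 - 506 = -476
j: 23·15 - (-11)·(-5) = 345 - 55 = 290
k: (-11)·22 - (-6)·15 = -242 - (-90) = -152
AB × AC = (-476, 290, -152)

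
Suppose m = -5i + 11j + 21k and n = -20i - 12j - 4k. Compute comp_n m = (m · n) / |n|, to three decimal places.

m · n = (-5)·(-20) + 11·(-12) + 21·(-4) = 100 - 132 - 84 = -116
|n| = √(400 + 144 + 16) = √560 ≈ 23.6643
comp_n m = -116 / √560 ≈ -4.902

-4.902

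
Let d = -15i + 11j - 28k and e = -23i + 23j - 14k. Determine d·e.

990

d · e = (-15)·(-23) + 11·23 + (-28)·(-14) = 345 + 253 + 392 = 990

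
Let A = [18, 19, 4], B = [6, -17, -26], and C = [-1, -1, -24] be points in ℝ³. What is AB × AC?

(408, 234, -444)

AB = (-12, -36, -30)
AC = (-19, -20, -28)
i: (-36)·(-28) - (-30)·(-20) = 1008 - 600 = 408
j: (-30)·(-19) - (-12)·(-28) = 570 - 336 = 234
k: (-12)·(-20) - (-36)·(-19) = 240 - 684 = -444
AB × AC = (408, 234, -444)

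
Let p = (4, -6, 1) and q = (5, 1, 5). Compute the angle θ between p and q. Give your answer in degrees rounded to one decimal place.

68.6

p · q = 4·5 + (-6)·1 + 1·5 = 20 - 6 + 5 = 19
|p|² = 16 + 36 + 1 = 53,  |p| = √53 ≈ 7.280110
|q|² = 25 + 1 + 25 = 51,  |q| = √51 ≈ 7.141428
cos θ = 19 / (7.280110 · 7.141428) ≈ 0.36545
θ = arccos(0.36545) ≈ 68.6°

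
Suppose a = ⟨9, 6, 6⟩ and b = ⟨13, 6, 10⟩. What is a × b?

(24, -12, -24)

i: 6·10 - 6·6 = 60 - 36 = 24
j: 6·13 - 9·10 = 78 - 90 = -12
k: 9·6 - 6·13 = 54 - 78 = -24
a × b = (24, -12, -24)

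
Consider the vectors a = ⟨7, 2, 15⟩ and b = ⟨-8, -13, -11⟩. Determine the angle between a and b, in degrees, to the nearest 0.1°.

141.9

a · b = 7·(-8) + 2·(-13) + 15·(-11) = -56 - 26 - 165 = -247
|a|² = 49 + 4 + 225 = 278,  |a| = √278 ≈ 16.673332
|b|² = 64 + 169 + 121 = 354,  |b| = √354 ≈ 18.814888
cos θ = -247 / (16.673332 · 18.814888) ≈ -0.78736
θ = arccos(-0.78736) ≈ 141.9°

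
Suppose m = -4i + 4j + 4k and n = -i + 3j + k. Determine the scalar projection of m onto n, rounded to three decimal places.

m · n = (-4)·(-1) + 4·3 + 4·1 = 4 + 12 + 4 = 20
|n| = √(1 + 9 + 1) = √11 ≈ 3.3166
comp_n m = 20 / √11 ≈ 6.030

6.030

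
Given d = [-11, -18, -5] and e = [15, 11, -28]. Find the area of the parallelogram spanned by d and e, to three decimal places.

i: (-18)·(-28) - (-5)·11 = 504 - (-55) = 559
j: (-5)·15 - (-11)·(-28) = -75 - 308 = -383
k: (-11)·11 - (-18)·15 = -121 - (-270) = 149
d × e = (559, -383, 149)
|d × e| = √(559² + (-383)² + 149²) = √481371 ≈ 693.8091

693.809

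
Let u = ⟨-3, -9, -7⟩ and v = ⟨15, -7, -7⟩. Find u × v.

(14, -126, 156)

i: (-9)·(-7) - (-7)·(-7) = 63 - 49 = 14
j: (-7)·15 - (-3)·(-7) = -105 - 21 = -126
k: (-3)·(-7) - (-9)·15 = 21 - (-135) = 156
u × v = (14, -126, 156)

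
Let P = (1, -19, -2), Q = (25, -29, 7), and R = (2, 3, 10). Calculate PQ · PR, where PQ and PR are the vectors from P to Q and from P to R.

-88

PQ = Q − P = (24, -10, 9)
PR = R − P = (1, 22, 12)
PQ · PR = 24·1 + (-10)·22 + 9·12 = 24 - 220 + 108 = -88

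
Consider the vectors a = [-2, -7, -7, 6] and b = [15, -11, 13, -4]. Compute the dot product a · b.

a · b = (-2)·15 + (-7)·(-11) + (-7)·13 + 6·(-4) = -30 + 77 - 91 - 24 = -68

-68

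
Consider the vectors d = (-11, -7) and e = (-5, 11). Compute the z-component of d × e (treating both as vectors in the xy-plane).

(-11)·11 - (-7)·(-5) = -121 - 35 = -156

-156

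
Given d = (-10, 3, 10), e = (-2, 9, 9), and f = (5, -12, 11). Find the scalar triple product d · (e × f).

-2079

e × f:
i: 9·11 - 9·(-12) = 99 - (-108) = 207
j: 9·5 - (-2)·11 = 45 - (-22) = 67
k: (-2)·(-12) - 9·5 = 24 - 45 = -21
e × f = (207, 67, -21)
d · (e × f) = (-10)·207 + 3·67 + 10·(-21) = -2070 + 201 - 210 = -2079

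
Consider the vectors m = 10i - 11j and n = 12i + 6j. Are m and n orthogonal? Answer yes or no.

m · n = 10·12 + (-11)·6 = 120 - 66 = 54
Nonzero, so the vectors are not orthogonal.

no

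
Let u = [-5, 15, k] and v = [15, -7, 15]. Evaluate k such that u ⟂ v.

12

u · v = (-5)·15 + 15·(-7) + k·15 = -180 + 15k
Set equal to 0: 15k = 180, so k = 12.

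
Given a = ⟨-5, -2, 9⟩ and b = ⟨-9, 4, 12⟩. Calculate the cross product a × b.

i: (-2)·12 - 9·4 = -24 - 36 = -60
j: 9·(-9) - (-5)·12 = -81 - (-60) = -21
k: (-5)·4 - (-2)·(-9) = -20 - 18 = -38
a × b = (-60, -21, -38)

(-60, -21, -38)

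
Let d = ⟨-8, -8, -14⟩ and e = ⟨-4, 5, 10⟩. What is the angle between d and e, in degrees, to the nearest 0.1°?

133.8

d · e = (-8)·(-4) + (-8)·5 + (-14)·10 = 32 - 40 - 140 = -148
|d|² = 64 + 64 + 196 = 324,  |d| = √324 ≈ 18.000000
|e|² = 16 + 25 + 100 = 141,  |e| = √141 ≈ 11.874342
cos θ = -148 / (18.000000 · 11.874342) ≈ -0.69244
θ = arccos(-0.69244) ≈ 133.8°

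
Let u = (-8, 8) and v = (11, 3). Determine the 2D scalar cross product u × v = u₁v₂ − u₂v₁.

-112

(-8)·3 - 8·11 = -24 - 88 = -112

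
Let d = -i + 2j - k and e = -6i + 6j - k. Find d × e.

i: 2·(-1) - (-1)·6 = -2 - (-6) = 4
j: (-1)·(-6) - (-1)·(-1) = 6 - 1 = 5
k: (-1)·6 - 2·(-6) = -6 - (-12) = 6
d × e = (4, 5, 6)

(4, 5, 6)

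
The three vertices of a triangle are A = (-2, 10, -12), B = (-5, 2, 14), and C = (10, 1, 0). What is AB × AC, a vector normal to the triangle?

AB = (-3, -8, 26)
AC = (12, -9, 12)
i: (-8)·12 - 26·(-9) = -96 - (-234) = 138
j: 26·12 - (-3)·12 = 312 - (-36) = 348
k: (-3)·(-9) - (-8)·12 = 27 - (-96) = 123
AB × AC = (138, 348, 123)

(138, 348, 123)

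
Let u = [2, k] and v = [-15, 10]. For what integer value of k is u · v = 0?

3

u · v = 2·(-15) + k·10 = -30 + 10k
Set equal to 0: 10k = 30, so k = 3.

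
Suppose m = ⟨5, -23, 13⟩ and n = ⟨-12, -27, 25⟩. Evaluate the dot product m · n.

m · n = 5·(-12) + (-23)·(-27) + 13·25 = -60 + 621 + 325 = 886

886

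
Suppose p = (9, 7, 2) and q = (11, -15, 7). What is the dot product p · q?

p · q = 9·11 + 7·(-15) + 2·7 = 99 - 105 + 14 = 8

8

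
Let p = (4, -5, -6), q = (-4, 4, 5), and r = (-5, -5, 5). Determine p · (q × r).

q × r:
i: 4·5 - 5·(-5) = 20 - (-25) = 45
j: 5·(-5) - (-4)·5 = -25 - (-20) = -5
k: (-4)·(-5) - 4·(-5) = 20 - (-20) = 40
q × r = (45, -5, 40)
p · (q × r) = 4·45 + (-5)·(-5) + (-6)·40 = 180 + 25 - 240 = -35

-35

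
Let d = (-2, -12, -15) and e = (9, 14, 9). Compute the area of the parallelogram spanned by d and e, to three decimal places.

174.622

i: (-12)·9 - (-15)·14 = -108 - (-210) = 102
j: (-15)·9 - (-2)·9 = -135 - (-18) = -117
k: (-2)·14 - (-12)·9 = -28 - (-108) = 80
d × e = (102, -117, 80)
|d × e| = √(102² + (-117)² + 80²) = √30493 ≈ 174.6224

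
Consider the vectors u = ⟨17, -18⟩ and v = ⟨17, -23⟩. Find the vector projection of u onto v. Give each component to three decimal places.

u · v = 17·17 + (-18)·(-23) = 289 + 414 = 703
|v|² = 289 + 529 = 818
proj_v u = (703/818) · (17, -23) ≈ (14.610, -19.767)

(14.610, -19.767)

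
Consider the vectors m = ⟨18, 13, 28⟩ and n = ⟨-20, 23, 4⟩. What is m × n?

(-592, -632, 674)

i: 13·4 - 28·23 = 52 - 644 = -592
j: 28·(-20) - 18·4 = -560 - 72 = -632
k: 18·23 - 13·(-20) = 414 - (-260) = 674
m × n = (-592, -632, 674)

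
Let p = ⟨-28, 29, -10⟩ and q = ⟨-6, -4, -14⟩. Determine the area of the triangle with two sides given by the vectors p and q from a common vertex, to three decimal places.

i: 29·(-14) - (-10)·(-4) = -406 - 40 = -446
j: (-10)·(-6) - (-28)·(-14) = 60 - 392 = -332
k: (-28)·(-4) - 29·(-6) = 112 - (-174) = 286
p × q = (-446, -332, 286)
|p × q| = √((-446)² + (-332)² + 286²) = √390936 ≈ 625.2488
area = ½ · 625.2488 ≈ 312.624

312.624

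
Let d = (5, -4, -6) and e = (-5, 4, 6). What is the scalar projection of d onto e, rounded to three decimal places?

-8.775

d · e = 5·(-5) + (-4)·4 + (-6)·6 = -25 - 16 - 36 = -77
|e| = √(25 + 16 + 36) = √77 ≈ 8.7750
comp_e d = -77 / √77 ≈ -8.775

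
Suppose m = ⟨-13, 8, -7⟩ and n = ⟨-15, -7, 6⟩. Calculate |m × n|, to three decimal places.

i: 8·6 - (-7)·(-7) = 48 - 49 = -1
j: (-7)·(-15) - (-13)·6 = 105 - (-78) = 183
k: (-13)·(-7) - 8·(-15) = 91 - (-120) = 211
m × n = (-1, 183, 211)
|m × n| = √((-1)² + 183² + 211²) = √78011 ≈ 279.3045

279.304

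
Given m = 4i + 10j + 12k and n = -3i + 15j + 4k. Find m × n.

i: 10·4 - 12·15 = 40 - 180 = -140
j: 12·(-3) - 4·4 = -36 - 16 = -52
k: 4·15 - 10·(-3) = 60 - (-30) = 90
m × n = (-140, -52, 90)

(-140, -52, 90)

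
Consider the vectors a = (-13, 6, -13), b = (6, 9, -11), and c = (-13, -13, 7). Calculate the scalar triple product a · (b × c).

b × c:
i: 9·7 - (-11)·(-13) = 63 - 143 = -80
j: (-11)·(-13) - 6·7 = 143 - 42 = 101
k: 6·(-13) - 9·(-13) = -78 - (-117) = 39
b × c = (-80, 101, 39)
a · (b × c) = (-13)·(-80) + 6·101 + (-13)·39 = 1040 + 606 - 507 = 1139

1139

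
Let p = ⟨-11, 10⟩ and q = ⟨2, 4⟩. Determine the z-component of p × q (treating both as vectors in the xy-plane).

-64

(-11)·4 - 10·2 = -44 - 20 = -64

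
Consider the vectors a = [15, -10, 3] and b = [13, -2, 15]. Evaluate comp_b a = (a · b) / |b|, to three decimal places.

13.033

a · b = 15·13 + (-10)·(-2) + 3·15 = 195 + 20 + 45 = 260
|b| = √(169 + 4 + 225) = √398 ≈ 19.9499
comp_b a = 260 / √398 ≈ 13.033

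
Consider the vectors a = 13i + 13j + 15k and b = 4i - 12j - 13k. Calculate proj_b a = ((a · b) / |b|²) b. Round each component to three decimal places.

(-3.635, 10.906, 11.815)

a · b = 13·4 + 13·(-12) + 15·(-13) = 52 - 156 - 195 = -299
|b|² = 16 + 144 + 169 = 329
proj_b a = (-299/329) · (4, -12, -13) ≈ (-3.635, 10.906, 11.815)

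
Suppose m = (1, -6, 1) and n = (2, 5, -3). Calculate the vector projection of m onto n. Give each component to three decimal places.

m · n = 1·2 + (-6)·5 + 1·(-3) = 2 - 30 - 3 = -31
|n|² = 4 + 25 + 9 = 38
proj_n m = (-31/38) · (2, 5, -3) ≈ (-1.632, -4.079, 2.447)

(-1.632, -4.079, 2.447)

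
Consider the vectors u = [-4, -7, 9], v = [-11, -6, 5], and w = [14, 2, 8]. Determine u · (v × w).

v × w:
i: (-6)·8 - 5·2 = -48 - 10 = -58
j: 5·14 - (-11)·8 = 70 - (-88) = 158
k: (-11)·2 - (-6)·14 = -22 - (-84) = 62
v × w = (-58, 158, 62)
u · (v × w) = (-4)·(-58) + (-7)·158 + 9·62 = 232 - 1106 + 558 = -316

-316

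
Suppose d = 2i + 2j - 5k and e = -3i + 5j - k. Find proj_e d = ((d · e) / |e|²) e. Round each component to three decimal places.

(-0.771, 1.286, -0.257)

d · e = 2·(-3) + 2·5 + (-5)·(-1) = -6 + 10 + 5 = 9
|e|² = 9 + 25 + 1 = 35
proj_e d = (9/35) · (-3, 5, -1) ≈ (-0.771, 1.286, -0.257)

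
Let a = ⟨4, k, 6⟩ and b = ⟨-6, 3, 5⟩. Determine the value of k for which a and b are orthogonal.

a · b = 4·(-6) + k·3 + 6·5 = 6 + 3k
Set equal to 0: 3k = -6, so k = -2.

-2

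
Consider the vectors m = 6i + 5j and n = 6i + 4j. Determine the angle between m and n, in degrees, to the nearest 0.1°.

m · n = 6·6 + 5·4 = 36 + 20 = 56
|m|² = 36 + 25 = 61,  |m| = √61 ≈ 7.810250
|n|² = 36 + 16 = 52,  |n| = √52 ≈ 7.211103
cos θ = 56 / (7.810250 · 7.211103) ≈ 0.99431
θ = arccos(0.99431) ≈ 6.1°

6.1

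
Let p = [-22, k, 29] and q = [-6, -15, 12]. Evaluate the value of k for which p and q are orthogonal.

32

p · q = (-22)·(-6) + k·(-15) + 29·12 = 480 - 15k
Set equal to 0: -15k = -480, so k = 32.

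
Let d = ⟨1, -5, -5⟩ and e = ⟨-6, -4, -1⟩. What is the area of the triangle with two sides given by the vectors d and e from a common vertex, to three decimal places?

i: (-5)·(-1) - (-5)·(-4) = 5 - 20 = -15
j: (-5)·(-6) - 1·(-1) = 30 - (-1) = 31
k: 1·(-4) - (-5)·(-6) = -4 - 30 = -34
d × e = (-15, 31, -34)
|d × e| = √((-15)² + 31² + (-34)²) = √2342 ≈ 48.3942
area = ½ · 48.3942 ≈ 24.197

24.197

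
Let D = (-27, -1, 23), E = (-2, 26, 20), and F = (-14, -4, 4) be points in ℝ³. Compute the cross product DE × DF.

DE = (25, 27, -3)
DF = (13, -3, -19)
i: 27·(-19) - (-3)·(-3) = -513 - 9 = -522
j: (-3)·13 - 25·(-19) = -39 - (-475) = 436
k: 25·(-3) - 27·13 = -75 - 351 = -426
DE × DF = (-522, 436, -426)

(-522, 436, -426)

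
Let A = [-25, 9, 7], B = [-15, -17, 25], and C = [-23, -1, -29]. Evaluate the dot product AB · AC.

AB = B − A = (10, -26, 18)
AC = C − A = (2, -10, -36)
AB · AC = 10·2 + (-26)·(-10) + 18·(-36) = 20 + 260 - 648 = -368

-368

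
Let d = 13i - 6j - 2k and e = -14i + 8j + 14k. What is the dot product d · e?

d · e = 13·(-14) + (-6)·8 + (-2)·14 = -182 - 48 - 28 = -258

-258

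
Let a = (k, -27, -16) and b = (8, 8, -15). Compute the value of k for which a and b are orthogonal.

-3

a · b = k·8 + (-27)·8 + (-16)·(-15) = 24 + 8k
Set equal to 0: 8k = -24, so k = -3.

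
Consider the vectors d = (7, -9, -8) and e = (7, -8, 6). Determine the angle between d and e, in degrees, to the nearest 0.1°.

d · e = 7·7 + (-9)·(-8) + (-8)·6 = 49 + 72 - 48 = 73
|d|² = 49 + 81 + 64 = 194,  |d| = √194 ≈ 13.928388
|e|² = 49 + 64 + 36 = 149,  |e| = √149 ≈ 12.206556
cos θ = 73 / (13.928388 · 12.206556) ≈ 0.42937
θ = arccos(0.42937) ≈ 64.6°

64.6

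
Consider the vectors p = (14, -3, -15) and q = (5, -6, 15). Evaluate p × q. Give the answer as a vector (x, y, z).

(-135, -285, -69)

i: (-3)·15 - (-15)·(-6) = -45 - 90 = -135
j: (-15)·5 - 14·15 = -75 - 210 = -285
k: 14·(-6) - (-3)·5 = -84 - (-15) = -69
p × q = (-135, -285, -69)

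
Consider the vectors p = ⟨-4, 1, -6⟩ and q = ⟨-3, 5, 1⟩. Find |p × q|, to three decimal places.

i: 1·1 - (-6)·5 = 1 - (-30) = 31
j: (-6)·(-3) - (-4)·1 = 18 - (-4) = 22
k: (-4)·5 - 1·(-3) = -20 - (-3) = -17
p × q = (31, 22, -17)
|p × q| = √(31² + 22² + (-17)²) = √1734 ≈ 41.6413

41.641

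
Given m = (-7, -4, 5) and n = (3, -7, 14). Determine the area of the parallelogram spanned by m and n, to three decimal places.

i: (-4)·14 - 5·(-7) = -56 - (-35) = -21
j: 5·3 - (-7)·14 = 15 - (-98) = 113
k: (-7)·(-7) - (-4)·3 = 49 - (-12) = 61
m × n = (-21, 113, 61)
|m × n| = √((-21)² + 113² + 61²) = √16931 ≈ 130.1192

130.119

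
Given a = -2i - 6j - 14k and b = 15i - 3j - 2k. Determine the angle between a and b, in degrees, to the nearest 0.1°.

86.1

a · b = (-2)·15 + (-6)·(-3) + (-14)·(-2) = -30 + 18 + 28 = 16
|a|² = 4 + 36 + 196 = 236,  |a| = √236 ≈ 15.362291
|b|² = 225 + 9 + 4 = 238,  |b| = √238 ≈ 15.427249
cos θ = 16 / (15.362291 · 15.427249) ≈ 0.06751
θ = arccos(0.06751) ≈ 86.1°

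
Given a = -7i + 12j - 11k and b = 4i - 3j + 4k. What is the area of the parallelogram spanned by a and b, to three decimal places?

i: 12·4 - (-11)·(-3) = 48 - 33 = 15
j: (-11)·4 - (-7)·4 = -44 - (-28) = -16
k: (-7)·(-3) - 12·4 = 21 - 48 = -27
a × b = (15, -16, -27)
|a × b| = √(15² + (-16)² + (-27)²) = √1210 ≈ 34.7851

34.785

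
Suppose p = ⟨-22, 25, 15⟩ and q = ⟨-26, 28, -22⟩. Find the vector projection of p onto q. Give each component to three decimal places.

(-12.599, 13.568, -10.660)

p · q = (-22)·(-26) + 25·28 + 15·(-22) = 572 + 700 - 330 = 942
|q|² = 676 + 784 + 484 = 1944
proj_q p = (942/1944) · (-26, 28, -22) ≈ (-12.599, 13.568, -10.660)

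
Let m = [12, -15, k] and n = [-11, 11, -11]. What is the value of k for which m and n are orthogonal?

-27

m · n = 12·(-11) + (-15)·11 + k·(-11) = -297 - 11k
Set equal to 0: -11k = 297, so k = -27.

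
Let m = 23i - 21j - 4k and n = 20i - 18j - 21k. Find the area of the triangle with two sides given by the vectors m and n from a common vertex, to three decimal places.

273.224

i: (-21)·(-21) - (-4)·(-18) = 441 - 72 = 369
j: (-4)·20 - 23·(-21) = -80 - (-483) = 403
k: 23·(-18) - (-21)·20 = -414 - (-420) = 6
m × n = (369, 403, 6)
|m × n| = √(369² + 403² + 6²) = √298606 ≈ 546.4485
area = ½ · 546.4485 ≈ 273.224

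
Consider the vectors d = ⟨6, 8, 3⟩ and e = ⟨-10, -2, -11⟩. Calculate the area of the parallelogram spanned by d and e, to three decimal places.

i: 8·(-11) - 3·(-2) = -88 - (-6) = -82
j: 3·(-10) - 6·(-11) = -30 - (-66) = 36
k: 6·(-2) - 8·(-10) = -12 - (-80) = 68
d × e = (-82, 36, 68)
|d × e| = √((-82)² + 36² + 68²) = √12644 ≈ 112.4455

112.446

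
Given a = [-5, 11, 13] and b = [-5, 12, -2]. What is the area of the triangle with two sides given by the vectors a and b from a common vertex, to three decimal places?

96.610

i: 11·(-2) - 13·12 = -22 - 156 = -178
j: 13·(-5) - (-5)·(-2) = -65 - 10 = -75
k: (-5)·12 - 11·(-5) = -60 - (-55) = -5
a × b = (-178, -75, -5)
|a × b| = √((-178)² + (-75)² + (-5)²) = √37334 ≈ 193.2201
area = ½ · 193.2201 ≈ 96.610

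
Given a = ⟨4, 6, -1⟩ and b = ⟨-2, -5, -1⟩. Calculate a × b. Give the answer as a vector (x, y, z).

(-11, 6, -8)

i: 6·(-1) - (-1)·(-5) = -6 - 5 = -11
j: (-1)·(-2) - 4·(-1) = 2 - (-4) = 6
k: 4·(-5) - 6·(-2) = -20 - (-12) = -8
a × b = (-11, 6, -8)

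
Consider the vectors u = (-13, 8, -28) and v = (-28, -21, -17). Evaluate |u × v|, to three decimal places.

1043.146

i: 8·(-17) - (-28)·(-21) = -136 - 588 = -724
j: (-28)·(-28) - (-13)·(-17) = 784 - 221 = 563
k: (-13)·(-21) - 8·(-28) = 273 - (-224) = 497
u × v = (-724, 563, 497)
|u × v| = √((-724)² + 563² + 497²) = √1088154 ≈ 1043.1462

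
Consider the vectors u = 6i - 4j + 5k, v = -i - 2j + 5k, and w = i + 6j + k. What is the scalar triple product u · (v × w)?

v × w:
i: (-2)·1 - 5·6 = -2 - 30 = -32
j: 5·1 - (-1)·1 = 5 - (-1) = 6
k: (-1)·6 - (-2)·1 = -6 - (-2) = -4
v × w = (-32, 6, -4)
u · (v × w) = 6·(-32) + (-4)·6 + 5·(-4) = -192 - 24 - 20 = -236

-236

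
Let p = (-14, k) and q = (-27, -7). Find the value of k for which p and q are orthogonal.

54

p · q = (-14)·(-27) + k·(-7) = 378 - 7k
Set equal to 0: -7k = -378, so k = 54.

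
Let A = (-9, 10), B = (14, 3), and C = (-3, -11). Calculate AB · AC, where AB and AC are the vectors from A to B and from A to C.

AB = B − A = (23, -7)
AC = C − A = (6, -21)
AB · AC = 23·6 + (-7)·(-21) = 138 + 147 = 285

285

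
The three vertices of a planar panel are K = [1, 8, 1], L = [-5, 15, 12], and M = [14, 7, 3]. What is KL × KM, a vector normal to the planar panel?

KL = (-6, 7, 11)
KM = (13, -1, 2)
i: 7·2 - 11·(-1) = 14 - (-11) = 25
j: 11·13 - (-6)·2 = 143 - (-12) = 155
k: (-6)·(-1) - 7·13 = 6 - 91 = -85
KL × KM = (25, 155, -85)

(25, 155, -85)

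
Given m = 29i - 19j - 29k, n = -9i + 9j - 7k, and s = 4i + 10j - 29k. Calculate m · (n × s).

3606

n × s:
i: 9·(-29) - (-7)·10 = -261 - (-70) = -191
j: (-7)·4 - (-9)·(-29) = -28 - 261 = -289
k: (-9)·10 - 9·4 = -90 - 36 = -126
n × s = (-191, -289, -126)
m · (n × s) = 29·(-191) + (-19)·(-289) + (-29)·(-126) = -5539 + 5491 + 3654 = 3606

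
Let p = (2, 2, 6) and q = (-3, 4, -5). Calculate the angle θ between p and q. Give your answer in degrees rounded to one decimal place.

126.7

p · q = 2·(-3) + 2·4 + 6·(-5) = -6 + 8 - 30 = -28
|p|² = 4 + 4 + 36 = 44,  |p| = √44 ≈ 6.633250
|q|² = 9 + 16 + 25 = 50,  |q| = √50 ≈ 7.071068
cos θ = -28 / (6.633250 · 7.071068) ≈ -0.59696
θ = arccos(-0.59696) ≈ 126.7°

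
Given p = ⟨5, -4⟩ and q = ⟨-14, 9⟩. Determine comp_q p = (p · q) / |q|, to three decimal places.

p · q = 5·(-14) + (-4)·9 = -70 - 36 = -106
|q| = √(196 + 81) = √277 ≈ 16.6433
comp_q p = -106 / √277 ≈ -6.369

-6.369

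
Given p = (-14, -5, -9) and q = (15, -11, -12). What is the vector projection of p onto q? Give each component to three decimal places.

(-1.439, 1.055, 1.151)

p · q = (-14)·15 + (-5)·(-11) + (-9)·(-12) = -210 + 55 + 108 = -47
|q|² = 225 + 121 + 144 = 490
proj_q p = (-47/490) · (15, -11, -12) ≈ (-1.439, 1.055, 1.151)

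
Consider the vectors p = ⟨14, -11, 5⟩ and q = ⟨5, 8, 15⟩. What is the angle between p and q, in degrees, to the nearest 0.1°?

p · q = 14·5 + (-11)·8 + 5·15 = 70 - 88 + 75 = 57
|p|² = 196 + 121 + 25 = 342,  |p| = √342 ≈ 18.493242
|q|² = 25 + 64 + 225 = 314,  |q| = √314 ≈ 17.720045
cos θ = 57 / (18.493242 · 17.720045) ≈ 0.17394
θ = arccos(0.17394) ≈ 80.0°

80.0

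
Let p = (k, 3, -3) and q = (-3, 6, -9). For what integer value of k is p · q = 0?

15

p · q = k·(-3) + 3·6 + (-3)·(-9) = 45 - 3k
Set equal to 0: -3k = -45, so k = 15.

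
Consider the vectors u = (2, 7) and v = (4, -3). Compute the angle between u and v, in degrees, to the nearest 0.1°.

110.9

u · v = 2·4 + 7·(-3) = 8 - 21 = -13
|u|² = 4 + 49 = 53,  |u| = √53 ≈ 7.280110
|v|² = 16 + 9 = 25,  |v| = √25 ≈ 5.000000
cos θ = -13 / (7.280110 · 5.000000) ≈ -0.35714
θ = arccos(-0.35714) ≈ 110.9°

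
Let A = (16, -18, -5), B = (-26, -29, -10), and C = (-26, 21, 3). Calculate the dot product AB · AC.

1295

AB = B − A = (-42, -11, -5)
AC = C − A = (-42, 39, 8)
AB · AC = (-42)·(-42) + (-11)·39 + (-5)·8 = 1764 - 429 - 40 = 1295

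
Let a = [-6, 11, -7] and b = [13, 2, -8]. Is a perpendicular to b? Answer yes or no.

yes

a · b = (-6)·13 + 11·2 + (-7)·(-8) = -78 + 22 + 56 = 0
Zero, so the vectors are orthogonal.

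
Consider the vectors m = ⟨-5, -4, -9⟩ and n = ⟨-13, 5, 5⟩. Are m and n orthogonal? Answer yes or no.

yes

m · n = (-5)·(-13) + (-4)·5 + (-9)·5 = 65 - 20 - 45 = 0
Zero, so the vectors are orthogonal.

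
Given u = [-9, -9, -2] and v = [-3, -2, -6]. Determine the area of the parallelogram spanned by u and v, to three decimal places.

69.893

i: (-9)·(-6) - (-2)·(-2) = 54 - 4 = 50
j: (-2)·(-3) - (-9)·(-6) = 6 - 54 = -48
k: (-9)·(-2) - (-9)·(-3) = 18 - 27 = -9
u × v = (50, -48, -9)
|u × v| = √(50² + (-48)² + (-9)²) = √4885 ≈ 69.8928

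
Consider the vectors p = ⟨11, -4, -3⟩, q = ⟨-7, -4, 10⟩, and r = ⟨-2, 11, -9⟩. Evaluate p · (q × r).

q × r:
i: (-4)·(-9) - 10·11 = 36 - 110 = -74
j: 10·(-2) - (-7)·(-9) = -20 - 63 = -83
k: (-7)·11 - (-4)·(-2) = -77 - 8 = -85
q × r = (-74, -83, -85)
p · (q × r) = 11·(-74) + (-4)·(-83) + (-3)·(-85) = -814 + 332 + 255 = -227

-227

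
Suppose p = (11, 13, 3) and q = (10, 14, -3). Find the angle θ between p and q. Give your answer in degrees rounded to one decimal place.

p · q = 11·10 + 13·14 + 3·(-3) = 110 + 182 - 9 = 283
|p|² = 121 + 169 + 9 = 299,  |p| = √299 ≈ 17.291616
|q|² = 100 + 196 + 9 = 305,  |q| = √305 ≈ 17.464249
cos θ = 283 / (17.291616 · 17.464249) ≈ 0.93713
θ = arccos(0.93713) ≈ 20.4°

20.4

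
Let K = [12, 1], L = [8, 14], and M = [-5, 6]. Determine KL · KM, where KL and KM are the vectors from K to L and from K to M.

133

KL = L − K = (-4, 13)
KM = M − K = (-17, 5)
KL · KM = (-4)·(-17) + 13·5 = 68 + 65 = 133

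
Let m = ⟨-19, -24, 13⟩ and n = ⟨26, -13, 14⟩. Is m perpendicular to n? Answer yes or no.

m · n = (-19)·26 + (-24)·(-13) + 13·14 = -494 + 312 + 182 = 0
Zero, so the vectors are orthogonal.

yes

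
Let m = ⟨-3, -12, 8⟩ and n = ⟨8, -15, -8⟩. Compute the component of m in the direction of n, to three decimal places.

4.897

m · n = (-3)·8 + (-12)·(-15) + 8·(-8) = -24 + 180 - 64 = 92
|n| = √(64 + 225 + 64) = √353 ≈ 18.7883
comp_n m = 92 / √353 ≈ 4.897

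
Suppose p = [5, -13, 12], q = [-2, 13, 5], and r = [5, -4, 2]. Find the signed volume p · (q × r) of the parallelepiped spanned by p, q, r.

-831

q × r:
i: 13·2 - 5·(-4) = 26 - (-20) = 46
j: 5·5 - (-2)·2 = 25 - (-4) = 29
k: (-2)·(-4) - 13·5 = 8 - 65 = -57
q × r = (46, 29, -57)
p · (q × r) = 5·46 + (-13)·29 + 12·(-57) = 230 - 377 - 684 = -831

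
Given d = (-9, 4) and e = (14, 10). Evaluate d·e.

-86

d · e = (-9)·14 + 4·10 = -126 + 40 = -86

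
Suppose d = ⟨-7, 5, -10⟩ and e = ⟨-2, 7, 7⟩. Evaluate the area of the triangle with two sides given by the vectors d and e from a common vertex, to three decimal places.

65.778

i: 5·7 - (-10)·7 = 35 - (-70) = 105
j: (-10)·(-2) - (-7)·7 = 20 - (-49) = 69
k: (-7)·7 - 5·(-2) = -49 - (-10) = -39
d × e = (105, 69, -39)
|d × e| = √(105² + 69² + (-39)²) = √17307 ≈ 131.5561
area = ½ · 131.5561 ≈ 65.778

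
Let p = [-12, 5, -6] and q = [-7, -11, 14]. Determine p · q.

-55

p · q = (-12)·(-7) + 5·(-11) + (-6)·14 = 84 - 55 - 84 = -55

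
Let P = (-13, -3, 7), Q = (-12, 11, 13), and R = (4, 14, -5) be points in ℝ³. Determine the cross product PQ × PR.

PQ = (1, 14, 6)
PR = (17, 17, -12)
i: 14·(-12) - 6·17 = -168 - 102 = -270
j: 6·17 - 1·(-12) = 102 - (-12) = 114
k: 1·17 - 14·17 = 17 - 238 = -221
PQ × PR = (-270, 114, -221)

(-270, 114, -221)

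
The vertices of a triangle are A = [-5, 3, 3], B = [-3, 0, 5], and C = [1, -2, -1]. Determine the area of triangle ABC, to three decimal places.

AB = (2, -3, 2),  AC = (6, -5, -4)
i: (-3)·(-4) - 2·(-5) = 12 - (-10) = 22
j: 2·6 - 2·(-4) = 12 - (-8) = 20
k: 2·(-5) - (-3)·6 = -10 - (-18) = 8
AB × AC = (22, 20, 8)
|AB × AC| = √948 ≈ 30.7896
area = ½ · 30.7896 ≈ 15.395

15.395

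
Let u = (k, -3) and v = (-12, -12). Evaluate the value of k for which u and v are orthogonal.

3

u · v = k·(-12) + (-3)·(-12) = 36 - 12k
Set equal to 0: -12k = -36, so k = 3.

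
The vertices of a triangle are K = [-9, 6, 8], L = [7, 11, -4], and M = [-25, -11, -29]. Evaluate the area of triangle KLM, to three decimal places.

KL = (16, 5, -12),  KM = (-16, -17, -37)
i: 5·(-37) - (-12)·(-17) = -185 - 204 = -389
j: (-12)·(-16) - 16·(-37) = 192 - (-592) = 784
k: 16·(-17) - 5·(-16) = -272 - (-80) = -192
KL × KM = (-389, 784, -192)
|KL × KM| = √802841 ≈ 896.0140
area = ½ · 896.0140 ≈ 448.007

448.007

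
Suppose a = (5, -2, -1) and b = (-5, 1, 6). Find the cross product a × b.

(-11, -25, -5)

i: (-2)·6 - (-1)·1 = -12 - (-1) = -11
j: (-1)·(-5) - 5·6 = 5 - 30 = -25
k: 5·1 - (-2)·(-5) = 5 - 10 = -5
a × b = (-11, -25, -5)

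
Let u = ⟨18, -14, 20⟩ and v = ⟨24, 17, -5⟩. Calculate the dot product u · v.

94

u · v = 18·24 + (-14)·17 + 20·(-5) = 432 - 238 - 100 = 94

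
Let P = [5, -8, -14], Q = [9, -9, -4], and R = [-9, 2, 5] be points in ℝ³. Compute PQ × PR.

PQ = (4, -1, 10)
PR = (-14, 10, 19)
i: (-1)·19 - 10·10 = -19 - 100 = -119
j: 10·(-14) - 4·19 = -140 - 76 = -216
k: 4·10 - (-1)·(-14) = 40 - 14 = 26
PQ × PR = (-119, -216, 26)

(-119, -216, 26)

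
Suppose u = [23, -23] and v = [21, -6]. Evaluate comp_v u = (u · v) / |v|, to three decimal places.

28.434

u · v = 23·21 + (-23)·(-6) = 483 + 138 = 621
|v| = √(441 + 36) = √477 ≈ 21.8403
comp_v u = 621 / √477 ≈ 28.434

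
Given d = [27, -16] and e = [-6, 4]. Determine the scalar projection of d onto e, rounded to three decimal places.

d · e = 27·(-6) + (-16)·4 = -162 - 64 = -226
|e| = √(36 + 16) = √52 ≈ 7.2111
comp_e d = -226 / √52 ≈ -31.341

-31.341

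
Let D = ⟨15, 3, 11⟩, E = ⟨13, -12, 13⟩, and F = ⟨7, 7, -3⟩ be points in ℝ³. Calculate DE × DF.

DE = (-2, -15, 2)
DF = (-8, 4, -14)
i: (-15)·(-14) - 2·4 = 210 - 8 = 202
j: 2·(-8) - (-2)·(-14) = -16 - 28 = -44
k: (-2)·4 - (-15)·(-8) = -8 - 120 = -128
DE × DF = (202, -44, -128)

(202, -44, -128)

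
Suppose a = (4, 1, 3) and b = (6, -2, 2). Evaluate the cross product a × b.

i: 1·2 - 3·(-2) = 2 - (-6) = 8
j: 3·6 - 4·2 = 18 - 8 = 10
k: 4·(-2) - 1·6 = -8 - 6 = -14
a × b = (8, 10, -14)

(8, 10, -14)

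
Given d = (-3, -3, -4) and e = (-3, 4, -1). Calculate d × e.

i: (-3)·(-1) - (-4)·4 = 3 - (-16) = 19
j: (-4)·(-3) - (-3)·(-1) = 12 - 3 = 9
k: (-3)·4 - (-3)·(-3) = -12 - 9 = -21
d × e = (19, 9, -21)

(19, 9, -21)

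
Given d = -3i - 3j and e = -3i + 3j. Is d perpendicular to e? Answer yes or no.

d · e = (-3)·(-3) + (-3)·3 = 9 - 9 = 0
Zero, so the vectors are orthogonal.

yes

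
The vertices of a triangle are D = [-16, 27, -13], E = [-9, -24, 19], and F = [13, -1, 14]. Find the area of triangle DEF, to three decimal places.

778.391

DE = (7, -51, 32),  DF = (29, -28, 27)
i: (-51)·27 - 32·(-28) = -1377 - (-896) = -481
j: 32·29 - 7·27 = 928 - 189 = 739
k: 7·(-28) - (-51)·29 = -196 - (-1479) = 1283
DE × DF = (-481, 739, 1283)
|DE × DF| = √2423571 ≈ 1556.7823
area = ½ · 1556.7823 ≈ 778.391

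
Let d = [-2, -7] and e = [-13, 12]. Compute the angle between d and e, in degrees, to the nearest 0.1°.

d · e = (-2)·(-13) + (-7)·12 = 26 - 84 = -58
|d|² = 4 + 49 = 53,  |d| = √53 ≈ 7.280110
|e|² = 169 + 144 = 313,  |e| = √313 ≈ 17.691806
cos θ = -58 / (7.280110 · 17.691806) ≈ -0.45032
θ = arccos(-0.45032) ≈ 116.8°

116.8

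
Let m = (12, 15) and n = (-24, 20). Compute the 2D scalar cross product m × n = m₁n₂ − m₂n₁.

600

12·20 - 15·(-24) = 240 - (-360) = 600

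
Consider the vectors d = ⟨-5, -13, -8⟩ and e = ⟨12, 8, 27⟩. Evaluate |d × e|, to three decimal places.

312.003

i: (-13)·27 - (-8)·8 = -351 - (-64) = -287
j: (-8)·12 - (-5)·27 = -96 - (-135) = 39
k: (-5)·8 - (-13)·12 = -40 - (-156) = 116
d × e = (-287, 39, 116)
|d × e| = √((-287)² + 39² + 116²) = √97346 ≈ 312.0032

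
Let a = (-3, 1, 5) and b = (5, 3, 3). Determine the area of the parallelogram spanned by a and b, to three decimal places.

i: 1·3 - 5·3 = 3 - 15 = -12
j: 5·5 - (-3)·3 = 25 - (-9) = 34
k: (-3)·3 - 1·5 = -9 - 5 = -14
a × b = (-12, 34, -14)
|a × b| = √((-12)² + 34² + (-14)²) = √1496 ≈ 38.6782

38.678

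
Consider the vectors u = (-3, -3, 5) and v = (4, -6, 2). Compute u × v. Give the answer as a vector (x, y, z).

i: (-3)·2 - 5·(-6) = -6 - (-30) = 24
j: 5·4 - (-3)·2 = 20 - (-6) = 26
k: (-3)·(-6) - (-3)·4 = 18 - (-12) = 30
u × v = (24, 26, 30)

(24, 26, 30)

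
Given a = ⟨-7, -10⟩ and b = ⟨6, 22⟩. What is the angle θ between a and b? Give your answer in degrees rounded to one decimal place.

a · b = (-7)·6 + (-10)·22 = -42 - 220 = -262
|a|² = 49 + 100 = 149,  |a| = √149 ≈ 12.206556
|b|² = 36 + 484 = 520,  |b| = √520 ≈ 22.803509
cos θ = -262 / (12.206556 · 22.803509) ≈ -0.94125
θ = arccos(-0.94125) ≈ 160.3°

160.3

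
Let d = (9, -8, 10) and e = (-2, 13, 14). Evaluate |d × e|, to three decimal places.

300.135

i: (-8)·14 - 10·13 = -112 - 130 = -242
j: 10·(-2) - 9·14 = -20 - 126 = -146
k: 9·13 - (-8)·(-2) = 117 - 16 = 101
d × e = (-242, -146, 101)
|d × e| = √((-242)² + (-146)² + 101²) = √90081 ≈ 300.1350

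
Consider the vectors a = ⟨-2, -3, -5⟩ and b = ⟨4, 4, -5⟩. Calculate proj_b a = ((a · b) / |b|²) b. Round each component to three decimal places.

(0.351, 0.351, -0.439)

a · b = (-2)·4 + (-3)·4 + (-5)·(-5) = -8 - 12 + 25 = 5
|b|² = 16 + 16 + 25 = 57
proj_b a = (5/57) · (4, 4, -5) ≈ (0.351, 0.351, -0.439)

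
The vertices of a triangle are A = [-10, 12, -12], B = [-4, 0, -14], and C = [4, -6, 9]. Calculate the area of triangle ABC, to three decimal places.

AB = (6, -12, -2),  AC = (14, -18, 21)
i: (-12)·21 - (-2)·(-18) = -252 - 36 = -288
j: (-2)·14 - 6·21 = -28 - 126 = -154
k: 6·(-18) - (-12)·14 = -108 - (-168) = 60
AB × AC = (-288, -154, 60)
|AB × AC| = √110260 ≈ 332.0542
area = ½ · 332.0542 ≈ 166.027

166.027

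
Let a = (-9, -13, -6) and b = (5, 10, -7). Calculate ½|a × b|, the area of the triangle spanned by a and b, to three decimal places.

i: (-13)·(-7) - (-6)·10 = 91 - (-60) = 151
j: (-6)·5 - (-9)·(-7) = -30 - 63 = -93
k: (-9)·10 - (-13)·5 = -90 - (-65) = -25
a × b = (151, -93, -25)
|a × b| = √(151² + (-93)² + (-25)²) = √32075 ≈ 179.0949
area = ½ · 179.0949 ≈ 89.547

89.547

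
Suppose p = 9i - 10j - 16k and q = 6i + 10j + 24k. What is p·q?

p · q = 9·6 + (-10)·10 + (-16)·24 = 54 - 100 - 384 = -430

-430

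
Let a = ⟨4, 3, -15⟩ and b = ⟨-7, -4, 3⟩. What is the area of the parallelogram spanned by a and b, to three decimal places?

i: 3·3 - (-15)·(-4) = 9 - 60 = -51
j: (-15)·(-7) - 4·3 = 105 - 12 = 93
k: 4·(-4) - 3·(-7) = -16 - (-21) = 5
a × b = (-51, 93, 5)
|a × b| = √((-51)² + 93² + 5²) = √11275 ≈ 106.1838

106.184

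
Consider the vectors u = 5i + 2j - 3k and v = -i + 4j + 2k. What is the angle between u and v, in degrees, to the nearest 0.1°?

96.1

u · v = 5·(-1) + 2·4 + (-3)·2 = -5 + 8 - 6 = -3
|u|² = 25 + 4 + 9 = 38,  |u| = √38 ≈ 6.164414
|v|² = 1 + 16 + 4 = 21,  |v| = √21 ≈ 4.582576
cos θ = -3 / (6.164414 · 4.582576) ≈ -0.10620
θ = arccos(-0.10620) ≈ 96.1°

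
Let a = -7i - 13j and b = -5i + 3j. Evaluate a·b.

a · b = (-7)·(-5) + (-13)·3 = 35 - 39 = -4

-4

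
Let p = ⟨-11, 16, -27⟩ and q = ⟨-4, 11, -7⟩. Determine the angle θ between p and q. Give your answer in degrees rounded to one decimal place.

25.6

p · q = (-11)·(-4) + 16·11 + (-27)·(-7) = 44 + 176 + 189 = 409
|p|² = 121 + 256 + 729 = 1106,  |p| = √1106 ≈ 33.256578
|q|² = 16 + 121 + 49 = 186,  |q| = √186 ≈ 13.638182
cos θ = 409 / (33.256578 · 13.638182) ≈ 0.90176
θ = arccos(0.90176) ≈ 25.6°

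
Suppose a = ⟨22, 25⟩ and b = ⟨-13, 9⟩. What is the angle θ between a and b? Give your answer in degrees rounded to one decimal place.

a · b = 22·(-13) + 25·9 = -286 + 225 = -61
|a|² = 484 + 625 = 1109,  |a| = √1109 ≈ 33.301652
|b|² = 169 + 81 = 250,  |b| = √250 ≈ 15.811388
cos θ = -61 / (33.301652 · 15.811388) ≈ -0.11585
θ = arccos(-0.11585) ≈ 96.7°

96.7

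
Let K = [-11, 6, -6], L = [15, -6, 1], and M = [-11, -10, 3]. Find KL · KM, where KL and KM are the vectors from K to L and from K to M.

KL = L − K = (26, -12, 7)
KM = M − K = (0, -16, 9)
KL · KM = 26·0 + (-12)·(-16) + 7·9 = 0 + 192 + 63 = 255

255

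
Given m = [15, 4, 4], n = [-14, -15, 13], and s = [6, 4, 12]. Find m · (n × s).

n × s:
i: (-15)·12 - 13·4 = -180 - 52 = -232
j: 13·6 - (-14)·12 = 78 - (-168) = 246
k: (-14)·4 - (-15)·6 = -56 - (-90) = 34
n × s = (-232, 246, 34)
m · (n × s) = 15·(-232) + 4·246 + 4·34 = -3480 + 984 + 136 = -2360

-2360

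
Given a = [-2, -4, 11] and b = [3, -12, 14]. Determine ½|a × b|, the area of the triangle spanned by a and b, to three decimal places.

i: (-4)·14 - 11·(-12) = -56 - (-132) = 76
j: 11·3 - (-2)·14 = 33 - (-28) = 61
k: (-2)·(-12) - (-4)·3 = 24 - (-12) = 36
a × b = (76, 61, 36)
|a × b| = √(76² + 61² + 36²) = √10793 ≈ 103.8894
area = ½ · 103.8894 ≈ 51.945

51.945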